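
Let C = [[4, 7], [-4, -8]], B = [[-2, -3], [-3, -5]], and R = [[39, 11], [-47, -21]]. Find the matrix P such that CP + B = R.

CP = R − B = [[41, 14], [-44, -16]].
C is on the left of P, so left-multiply by C⁻¹: P = C⁻¹(R − B).
det C = -4; the adjugate gives C⁻¹ = [[2, 7/4], [-1, -1]].
P = C⁻¹(R − B) = [[5, 0], [3, 2]].

P = [[5, 0], [3, 2]]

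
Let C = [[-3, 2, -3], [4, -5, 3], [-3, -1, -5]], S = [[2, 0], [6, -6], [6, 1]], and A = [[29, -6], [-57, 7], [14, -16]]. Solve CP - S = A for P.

CP = A + S = [[31, -6], [-51, 1], [20, -15]].
Left-multiplying both sides by C⁻¹ gives P = C⁻¹(A + S).
C has determinant -5; C⁻¹ = [[-28/5, -13/5, 9/5], [-11/5, -6/5, 3/5], [19/5, 9/5, -7/5]].
P = C⁻¹(A + S) = [[-5, 4], [5, 3], [-2, 0]].

P = [[-5, 4], [5, 3], [-2, 0]]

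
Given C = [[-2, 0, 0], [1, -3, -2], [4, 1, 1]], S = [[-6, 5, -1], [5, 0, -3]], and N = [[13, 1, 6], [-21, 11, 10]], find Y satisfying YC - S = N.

YC = N + S = [[7, 6, 5], [-16, 11, 7]].
Since C sits to the right of Y, Y = (N + S)C⁻¹.
det C = 2, so C⁻¹ = [[-1/2, 0, 0], [-9/2, -1, -2], [13/2, 1, 3]].
Y = (N + S)C⁻¹ = [[2, -1, 3], [4, -4, -1]].

Y = [[2, -1, 3], [4, -4, -1]]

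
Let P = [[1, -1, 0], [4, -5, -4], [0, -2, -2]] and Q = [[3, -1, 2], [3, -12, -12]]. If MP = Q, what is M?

P is on the right of M, so right-multiply by P⁻¹: M = QP⁻¹.
det P = -6, so P⁻¹ = [[-1/3, 1/3, -2/3], [-4/3, 1/3, -2/3], [4/3, -1/3, 1/6]].
M = QP⁻¹ = [[3, -1, 2], [3, -12, -12]] · [[-1/3, 1/3, -2/3], [-4/3, 1/3, -2/3], [4/3, -1/3, 1/6]] = [[3, 0, -1], [-1, 1, 4]].

M = [[3, 0, -1], [-1, 1, 4]]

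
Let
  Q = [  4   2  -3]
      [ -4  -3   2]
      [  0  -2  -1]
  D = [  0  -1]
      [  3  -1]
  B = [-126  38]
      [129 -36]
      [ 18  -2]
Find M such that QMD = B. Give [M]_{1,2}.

-5

M = Q⁻¹BD⁻¹ (apply Q⁻¹ on the left and D⁻¹ on the right).
det Q = -4, so Q⁻¹ = [[-7/4, -2, 5/4], [1, 1, -1], [-2, -2, 1]].
D has determinant 3; D⁻¹ = [[-1/3, 1/3], [-1, 0]].
Q⁻¹B = [[-15, 3], [-15, 4], [12, -6]].
M = (Q⁻¹B)D⁻¹ = [[2, -5], [1, -5], [2, 4]].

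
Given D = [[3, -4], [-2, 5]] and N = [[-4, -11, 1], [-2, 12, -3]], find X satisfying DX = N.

X = [[-4, -1, -1], [-2, 2, -1]]

D is on the left of X, so left-multiply by D⁻¹: X = D⁻¹N.
det D = 7; the adjugate gives D⁻¹ = [[5/7, 4/7], [2/7, 3/7]].
X = D⁻¹N = [[5/7, 4/7], [2/7, 3/7]] · [[-4, -11, 1], [-2, 12, -3]] = [[-4, -1, -1], [-2, 2, -1]].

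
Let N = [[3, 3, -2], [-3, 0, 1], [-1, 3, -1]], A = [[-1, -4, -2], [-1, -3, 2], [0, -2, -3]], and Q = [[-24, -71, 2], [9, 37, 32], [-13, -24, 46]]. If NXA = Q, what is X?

X = [[4, -2, 0], [1, 3, -2], [-2, -1, 2]]

Left-multiply by N⁻¹ and right-multiply by A⁻¹: X = N⁻¹QA⁻¹.
det N = -3, so N⁻¹ = [[1, 1, -1], [4/3, 5/3, -1], [3, 4, -3]].
A has determinant -5; A⁻¹ = [[-13/5, 8/5, 14/5], [3/5, -3/5, -4/5], [-2/5, 2/5, 1/5]].
N⁻¹Q = [[-2, -10, -12], [-4, -9, 10], [3, 7, -4]].
X = (N⁻¹Q)A⁻¹ = [[4, -2, 0], [1, 3, -2], [-2, -1, 2]].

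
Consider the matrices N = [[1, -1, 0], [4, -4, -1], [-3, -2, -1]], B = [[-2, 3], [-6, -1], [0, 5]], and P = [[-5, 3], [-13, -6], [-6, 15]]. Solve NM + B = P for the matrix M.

M = [[1, -3], [4, -3], [-5, 5]]

NM = P − B = [[-3, 0], [-7, -5], [-6, 10]].
N is on the left of M, so left-multiply by N⁻¹: M = N⁻¹(P − B).
det N = -5; the adjugate gives N⁻¹ = [[-2/5, 1/5, -1/5], [-7/5, 1/5, -1/5], [4, -1, 0]].
M = N⁻¹(P − B) = [[1, -3], [4, -3], [-5, 5]].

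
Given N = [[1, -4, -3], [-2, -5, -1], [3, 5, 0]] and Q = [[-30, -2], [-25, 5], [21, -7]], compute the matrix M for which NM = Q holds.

Since N multiplies M on the left, M = N⁻¹Q.
det N = 2, so N⁻¹ = [[5/2, -15/2, -11/2], [-3/2, 9/2, 7/2], [5/2, -17/2, -13/2]].
M = N⁻¹Q = [[5/2, -15/2, -11/2], [-3/2, 9/2, 7/2], [5/2, -17/2, -13/2]] · [[-30, -2], [-25, 5], [21, -7]] = [[-3, -4], [6, 1], [1, -2]].

M = [[-3, -4], [6, 1], [1, -2]]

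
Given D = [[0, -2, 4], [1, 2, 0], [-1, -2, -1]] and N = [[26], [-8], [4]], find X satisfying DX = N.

Since D multiplies X on the left, X = D⁻¹N.
D has determinant -2; D⁻¹ = [[1, 5, 4], [-1/2, -2, -2], [0, -1, -1]].
X = D⁻¹N = [[1, 5, 4], [-1/2, -2, -2], [0, -1, -1]] · [[26], [-8], [4]] = [[2], [-5], [4]].

X = [[2], [-5], [4]]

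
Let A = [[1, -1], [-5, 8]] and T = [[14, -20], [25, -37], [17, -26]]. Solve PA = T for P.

A is on the right of P, so right-multiply by A⁻¹: P = TA⁻¹.
det A = 3, so A⁻¹ = [[8/3, 1/3], [5/3, 1/3]].
P = TA⁻¹ = [[14, -20], [25, -37], [17, -26]] · [[8/3, 1/3], [5/3, 1/3]] = [[4, -2], [5, -4], [2, -3]].

P = [[4, -2], [5, -4], [2, -3]]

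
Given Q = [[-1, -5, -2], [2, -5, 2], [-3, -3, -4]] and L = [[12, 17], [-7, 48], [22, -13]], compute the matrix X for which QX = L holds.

Left-multiplying both sides by Q⁻¹ gives X = Q⁻¹L.
det Q = 6; the adjugate gives Q⁻¹ = [[13/3, -7/3, -10/3], [1/3, -1/3, -1/3], [-7/2, 2, 5/2]].
X = Q⁻¹L = [[13/3, -7/3, -10/3], [1/3, -1/3, -1/3], [-7/2, 2, 5/2]] · [[12, 17], [-7, 48], [22, -13]] = [[-5, 5], [-1, -6], [-1, 4]].

X = [[-5, 5], [-1, -6], [-1, 4]]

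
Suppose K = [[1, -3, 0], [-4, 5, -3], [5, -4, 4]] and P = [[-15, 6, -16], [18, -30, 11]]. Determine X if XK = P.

X = [[6, 4, -1], [3, -5, -1]]

Right-multiplying both sides by K⁻¹ gives X = PK⁻¹.
det K = 5, so K⁻¹ = [[8/5, 12/5, 9/5], [1/5, 4/5, 3/5], [-9/5, -11/5, -7/5]].
X = PK⁻¹ = [[-15, 6, -16], [18, -30, 11]] · [[8/5, 12/5, 9/5], [1/5, 4/5, 3/5], [-9/5, -11/5, -7/5]] = [[6, 4, -1], [3, -5, -1]].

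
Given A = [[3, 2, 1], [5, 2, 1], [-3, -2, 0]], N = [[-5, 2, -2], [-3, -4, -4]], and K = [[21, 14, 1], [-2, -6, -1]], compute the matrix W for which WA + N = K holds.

WA = K − N = [[26, 12, 3], [1, -2, 3]].
Right-multiplying both sides by A⁻¹ gives W = (K − N)A⁻¹.
A has determinant -4; A⁻¹ = [[-1/2, 1/2, 0], [3/4, -3/4, -1/2], [1, 0, 1]].
W = (K − N)A⁻¹ = [[-1, 4, -3], [1, 2, 4]].

W = [[-1, 4, -3], [1, 2, 4]]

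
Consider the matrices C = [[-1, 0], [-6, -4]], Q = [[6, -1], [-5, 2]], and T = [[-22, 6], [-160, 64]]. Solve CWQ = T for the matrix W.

Isolating W: multiply by C⁻¹ from the left and Q⁻¹ from the right, so W = C⁻¹TQ⁻¹.
det C = 4; the adjugate gives C⁻¹ = [[-1, 0], [3/2, -1/4]].
det Q = 7; the adjugate gives Q⁻¹ = [[2/7, 1/7], [5/7, 6/7]].
C⁻¹T = [[22, -6], [7, -7]].
W = (C⁻¹T)Q⁻¹ = [[2, -2], [-3, -5]].

W = [[2, -2], [-3, -5]]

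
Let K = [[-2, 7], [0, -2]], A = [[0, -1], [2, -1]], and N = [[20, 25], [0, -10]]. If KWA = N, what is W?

Left-multiply by K⁻¹ and right-multiply by A⁻¹: W = K⁻¹NA⁻¹.
K has determinant 4; K⁻¹ = [[-1/2, -7/4], [0, -1/2]].
A has determinant 2; A⁻¹ = [[-1/2, 1/2], [-1, 0]].
K⁻¹N = [[-10, 5], [0, 5]].
W = (K⁻¹N)A⁻¹ = [[0, -5], [-5, 0]].

W = [[0, -5], [-5, 0]]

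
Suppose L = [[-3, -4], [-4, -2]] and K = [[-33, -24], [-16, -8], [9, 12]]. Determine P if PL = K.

P = [[3, 6], [0, 4], [-3, 0]]

L is on the right of P, so right-multiply by L⁻¹: P = KL⁻¹.
L has determinant -10; L⁻¹ = [[1/5, -2/5], [-2/5, 3/10]].
P = KL⁻¹ = [[-33, -24], [-16, -8], [9, 12]] · [[1/5, -2/5], [-2/5, 3/10]] = [[3, 6], [0, 4], [-3, 0]].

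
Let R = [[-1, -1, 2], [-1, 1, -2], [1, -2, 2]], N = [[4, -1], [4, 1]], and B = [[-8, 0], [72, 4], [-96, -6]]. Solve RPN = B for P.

P = R⁻¹BN⁻¹ (apply R⁻¹ on the left and N⁻¹ on the right).
R has determinant 4; R⁻¹ = [[-1/2, -1/2, 0], [0, -1, -1], [1/4, -3/4, -1/2]].
det N = 8, so N⁻¹ = [[1/8, 1/8], [-1/2, 1/2]].
R⁻¹B = [[-32, -2], [24, 2], [-8, 0]].
P = (R⁻¹B)N⁻¹ = [[-3, -5], [2, 4], [-1, -1]].

P = [[-3, -5], [2, 4], [-1, -1]]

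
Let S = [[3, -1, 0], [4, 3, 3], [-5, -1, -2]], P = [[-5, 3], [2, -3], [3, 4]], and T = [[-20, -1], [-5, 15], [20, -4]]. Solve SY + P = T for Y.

Y = [[-4, 0], [3, 4], [0, 2]]

SY = T − P = [[-15, -4], [-7, 18], [17, -8]].
S is on the left of Y, so left-multiply by S⁻¹: Y = S⁻¹(T − P).
S has determinant -2; S⁻¹ = [[3/2, 1, 3/2], [7/2, 3, 9/2], [-11/2, -4, -13/2]].
Y = S⁻¹(T − P) = [[-4, 0], [3, 4], [0, 2]].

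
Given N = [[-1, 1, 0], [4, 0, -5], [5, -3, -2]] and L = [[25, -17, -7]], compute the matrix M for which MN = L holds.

M = [[1, -1, 6]]

Right-multiplying both sides by N⁻¹ gives M = LN⁻¹.
det N = -2; the adjugate gives N⁻¹ = [[15/2, -1, 5/2], [17/2, -1, 5/2], [6, -1, 2]].
M = LN⁻¹ = [[25, -17, -7]] · [[15/2, -1, 5/2], [17/2, -1, 5/2], [6, -1, 2]] = [[1, -1, 6]].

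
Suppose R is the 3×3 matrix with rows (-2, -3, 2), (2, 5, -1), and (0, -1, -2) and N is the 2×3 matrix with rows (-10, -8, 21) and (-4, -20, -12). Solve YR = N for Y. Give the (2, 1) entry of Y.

-2

Right-multiplying both sides by R⁻¹ gives Y = NR⁻¹.
det R = 6, so R⁻¹ = [[-11/6, -4/3, -7/6], [2/3, 2/3, 1/3], [-1/3, -1/3, -2/3]].
Y = NR⁻¹ = [[-10, -8, 21], [-4, -20, -12]] · [[-11/6, -4/3, -7/6], [2/3, 2/3, 1/3], [-1/3, -1/3, -2/3]] = [[6, 1, -5], [-2, -4, 6]].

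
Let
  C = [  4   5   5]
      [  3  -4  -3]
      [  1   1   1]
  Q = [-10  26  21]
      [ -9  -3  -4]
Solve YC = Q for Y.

C is on the right of Y, so right-multiply by C⁻¹: Y = QC⁻¹.
det C = 1, so C⁻¹ = [[-1, 0, 5], [-6, -1, 27], [7, 1, -31]].
Y = QC⁻¹ = [[-10, 26, 21], [-9, -3, -4]] · [[-1, 0, 5], [-6, -1, 27], [7, 1, -31]] = [[1, -5, 1], [-1, -1, -2]].

Y = [[1, -5, 1], [-1, -1, -2]]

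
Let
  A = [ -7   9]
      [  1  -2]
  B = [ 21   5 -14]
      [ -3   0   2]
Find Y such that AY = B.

Left-multiplying both sides by A⁻¹ gives Y = A⁻¹B.
det A = 5; the adjugate gives A⁻¹ = [[-2/5, -9/5], [-1/5, -7/5]].
Y = A⁻¹B = [[-2/5, -9/5], [-1/5, -7/5]] · [[21, 5, -14], [-3, 0, 2]] = [[-3, -2, 2], [0, -1, 0]].

Y = [[-3, -2, 2], [0, -1, 0]]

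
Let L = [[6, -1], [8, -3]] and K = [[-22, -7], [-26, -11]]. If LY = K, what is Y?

Y = [[-4, -1], [-2, 1]]

Left-multiplying both sides by L⁻¹ gives Y = L⁻¹K.
det L = -10; the adjugate gives L⁻¹ = [[3/10, -1/10], [4/5, -3/5]].
Y = L⁻¹K = [[3/10, -1/10], [4/5, -3/5]] · [[-22, -7], [-26, -11]] = [[-4, -1], [-2, 1]].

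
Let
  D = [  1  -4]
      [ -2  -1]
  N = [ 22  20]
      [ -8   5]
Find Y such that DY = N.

Since D multiplies Y on the left, Y = D⁻¹N.
D has determinant -9; D⁻¹ = [[1/9, -4/9], [-2/9, -1/9]].
Y = D⁻¹N = [[1/9, -4/9], [-2/9, -1/9]] · [[22, 20], [-8, 5]] = [[6, 0], [-4, -5]].

Y = [[6, 0], [-4, -5]]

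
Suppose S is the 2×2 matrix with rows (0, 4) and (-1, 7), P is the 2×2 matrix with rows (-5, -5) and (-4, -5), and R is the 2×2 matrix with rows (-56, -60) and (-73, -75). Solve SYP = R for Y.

Left-multiply by S⁻¹ and right-multiply by P⁻¹: Y = S⁻¹RP⁻¹.
det S = 4; the adjugate gives S⁻¹ = [[7/4, -1], [1/4, 0]].
det P = 5; the adjugate gives P⁻¹ = [[-1, 1], [4/5, -1]].
S⁻¹R = [[-25, -30], [-14, -15]].
Y = (S⁻¹R)P⁻¹ = [[1, 5], [2, 1]].

Y = [[1, 5], [2, 1]]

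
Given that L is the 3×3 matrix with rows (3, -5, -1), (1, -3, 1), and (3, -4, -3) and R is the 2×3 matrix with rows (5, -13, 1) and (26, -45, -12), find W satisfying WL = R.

W = [[-2, 5, 2], [2, 5, 5]]

Since L sits to the right of W, W = RL⁻¹.
det L = 4, so L⁻¹ = [[13/4, -11/4, -2], [3/2, -3/2, -1], [5/4, -3/4, -1]].
W = RL⁻¹ = [[5, -13, 1], [26, -45, -12]] · [[13/4, -11/4, -2], [3/2, -3/2, -1], [5/4, -3/4, -1]] = [[-2, 5, 2], [2, 5, 5]].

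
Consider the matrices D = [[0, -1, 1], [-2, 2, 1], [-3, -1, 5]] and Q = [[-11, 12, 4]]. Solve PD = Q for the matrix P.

P = [[-5, 4, 1]]

Right-multiplying both sides by D⁻¹ gives P = QD⁻¹.
det D = 1, so D⁻¹ = [[11, 4, -3], [7, 3, -2], [8, 3, -2]].
P = QD⁻¹ = [[-11, 12, 4]] · [[11, 4, -3], [7, 3, -2], [8, 3, -2]] = [[-5, 4, 1]].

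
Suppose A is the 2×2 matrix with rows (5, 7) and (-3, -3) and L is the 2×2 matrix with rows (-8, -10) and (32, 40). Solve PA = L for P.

P = [[-1, 1], [4, -4]]

A is on the right of P, so right-multiply by A⁻¹: P = LA⁻¹.
A has determinant 6; A⁻¹ = [[-1/2, -7/6], [1/2, 5/6]].
P = LA⁻¹ = [[-8, -10], [32, 40]] · [[-1/2, -7/6], [1/2, 5/6]] = [[-1, 1], [4, -4]].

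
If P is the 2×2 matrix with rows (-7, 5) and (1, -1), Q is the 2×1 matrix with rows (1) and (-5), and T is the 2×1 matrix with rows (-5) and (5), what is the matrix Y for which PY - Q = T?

Y = [[2], [2]]

PY = T + Q = [[-4], [0]].
Since P multiplies Y on the left, Y = P⁻¹(T + Q).
P has determinant 2; P⁻¹ = [[-1/2, -5/2], [-1/2, -7/2]].
Y = P⁻¹(T + Q) = [[2], [2]].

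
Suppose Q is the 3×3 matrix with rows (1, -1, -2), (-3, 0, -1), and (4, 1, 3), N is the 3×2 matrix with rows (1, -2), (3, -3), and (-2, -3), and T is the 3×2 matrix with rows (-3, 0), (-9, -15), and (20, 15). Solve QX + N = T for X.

X = [[3, 4], [1, 2], [3, 0]]

QX = T − N = [[-4, 2], [-12, -12], [22, 18]].
Q is on the left of X, so left-multiply by Q⁻¹: X = Q⁻¹(T − N).
Q has determinant 2; Q⁻¹ = [[1/2, 1/2, 1/2], [5/2, 11/2, 7/2], [-3/2, -5/2, -3/2]].
X = Q⁻¹(T − N) = [[3, 4], [1, 2], [3, 0]].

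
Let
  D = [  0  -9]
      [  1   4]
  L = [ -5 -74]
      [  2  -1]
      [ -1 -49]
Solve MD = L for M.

M = [[6, -5], [1, 2], [5, -1]]

D is on the right of M, so right-multiply by D⁻¹: M = LD⁻¹.
det D = 9, so D⁻¹ = [[4/9, 1], [-1/9, 0]].
M = LD⁻¹ = [[-5, -74], [2, -1], [-1, -49]] · [[4/9, 1], [-1/9, 0]] = [[6, -5], [1, 2], [5, -1]].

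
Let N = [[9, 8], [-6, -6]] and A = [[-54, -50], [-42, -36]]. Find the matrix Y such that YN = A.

Right-multiplying both sides by N⁻¹ gives Y = AN⁻¹.
det N = -6, so N⁻¹ = [[1, 4/3], [-1, -3/2]].
Y = AN⁻¹ = [[-54, -50], [-42, -36]] · [[1, 4/3], [-1, -3/2]] = [[-4, 3], [-6, -2]].

Y = [[-4, 3], [-6, -2]]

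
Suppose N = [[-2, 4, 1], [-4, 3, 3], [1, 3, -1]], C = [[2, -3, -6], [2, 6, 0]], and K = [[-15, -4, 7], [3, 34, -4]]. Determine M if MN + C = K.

MN = K − C = [[-17, -1, 13], [1, 28, -4]].
Right-multiplying both sides by N⁻¹ gives M = (K − C)N⁻¹.
det N = 5, so N⁻¹ = [[-12/5, 7/5, 9/5], [-1/5, 1/5, 2/5], [-3, 2, 2]].
M = (K − C)N⁻¹ = [[2, 2, -5], [4, -1, 5]].

M = [[2, 2, -5], [4, -1, 5]]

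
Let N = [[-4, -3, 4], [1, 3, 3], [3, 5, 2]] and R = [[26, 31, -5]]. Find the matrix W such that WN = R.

Since N sits to the right of W, W = RN⁻¹.
det N = -1, so N⁻¹ = [[9, -26, 21], [-7, 20, -16], [4, -11, 9]].
W = RN⁻¹ = [[26, 31, -5]] · [[9, -26, 21], [-7, 20, -16], [4, -11, 9]] = [[-3, -1, 5]].

W = [[-3, -1, 5]]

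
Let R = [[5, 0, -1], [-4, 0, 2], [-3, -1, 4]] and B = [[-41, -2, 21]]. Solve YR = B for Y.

Y = [[-3, 5, 2]]

R is on the right of Y, so right-multiply by R⁻¹: Y = BR⁻¹.
det R = 6, so R⁻¹ = [[1/3, 1/6, 0], [5/3, 17/6, -1], [2/3, 5/6, 0]].
Y = BR⁻¹ = [[-41, -2, 21]] · [[1/3, 1/6, 0], [5/3, 17/6, -1], [2/3, 5/6, 0]] = [[-3, 5, 2]].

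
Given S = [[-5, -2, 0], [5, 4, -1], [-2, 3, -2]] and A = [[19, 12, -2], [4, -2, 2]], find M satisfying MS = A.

M = [[3, 6, -2], [2, 2, -2]]

Right-multiplying both sides by S⁻¹ gives M = AS⁻¹.
det S = 1, so S⁻¹ = [[-5, -4, 2], [12, 10, -5], [23, 19, -10]].
M = AS⁻¹ = [[19, 12, -2], [4, -2, 2]] · [[-5, -4, 2], [12, 10, -5], [23, 19, -10]] = [[3, 6, -2], [2, 2, -2]].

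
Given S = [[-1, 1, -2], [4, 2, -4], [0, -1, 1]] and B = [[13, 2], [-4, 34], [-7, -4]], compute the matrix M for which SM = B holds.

M = [[-5, 5], [6, 1], [-1, -3]]

S is on the left of M, so left-multiply by S⁻¹: M = S⁻¹B.
det S = 6, so S⁻¹ = [[-1/3, 1/6, 0], [-2/3, -1/6, -2], [-2/3, -1/6, -1]].
M = S⁻¹B = [[-1/3, 1/6, 0], [-2/3, -1/6, -2], [-2/3, -1/6, -1]] · [[13, 2], [-4, 34], [-7, -4]] = [[-5, 5], [6, 1], [-1, -3]].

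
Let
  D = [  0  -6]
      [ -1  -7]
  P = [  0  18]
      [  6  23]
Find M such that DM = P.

Left-multiplying both sides by D⁻¹ gives M = D⁻¹P.
det D = -6, so D⁻¹ = [[7/6, -1], [-1/6, 0]].
M = D⁻¹P = [[7/6, -1], [-1/6, 0]] · [[0, 18], [6, 23]] = [[-6, -2], [0, -3]].

M = [[-6, -2], [0, -3]]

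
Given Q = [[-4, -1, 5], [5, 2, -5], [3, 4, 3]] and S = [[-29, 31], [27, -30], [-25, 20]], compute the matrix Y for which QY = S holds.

Q is on the left of Y, so left-multiply by Q⁻¹: Y = Q⁻¹S.
det Q = -4; the adjugate gives Q⁻¹ = [[-13/2, -23/4, 5/4], [15/2, 27/4, -5/4], [-7/2, -13/4, 3/4]].
Y = Q⁻¹S = [[-13/2, -23/4, 5/4], [15/2, 27/4, -5/4], [-7/2, -13/4, 3/4]] · [[-29, 31], [27, -30], [-25, 20]] = [[2, -4], [-4, 5], [-5, 4]].

Y = [[2, -4], [-4, 5], [-5, 4]]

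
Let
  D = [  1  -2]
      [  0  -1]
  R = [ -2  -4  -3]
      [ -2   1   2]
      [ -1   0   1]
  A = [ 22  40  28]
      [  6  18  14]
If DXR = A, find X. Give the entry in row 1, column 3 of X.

Left-multiply by D⁻¹ and right-multiply by R⁻¹: X = D⁻¹AR⁻¹.
D has determinant -1; D⁻¹ = [[1, -2], [0, -1]].
det R = -5; the adjugate gives R⁻¹ = [[-1/5, -4/5, 1], [0, 1, -2], [-1/5, -4/5, 2]].
D⁻¹A = [[10, 4, 0], [-6, -18, -14]].
X = (D⁻¹A)R⁻¹ = [[-2, -4, 2], [4, -2, 2]].

2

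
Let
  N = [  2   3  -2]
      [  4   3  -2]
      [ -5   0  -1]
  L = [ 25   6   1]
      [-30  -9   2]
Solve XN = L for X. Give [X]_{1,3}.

N is on the right of X, so right-multiply by N⁻¹: X = LN⁻¹.
det N = 6; the adjugate gives N⁻¹ = [[-1/2, 1/2, 0], [7/3, -2, -2/3], [5/2, -5/2, -1]].
X = LN⁻¹ = [[25, 6, 1], [-30, -9, 2]] · [[-1/2, 1/2, 0], [7/3, -2, -2/3], [5/2, -5/2, -1]] = [[4, -2, -5], [-1, -2, 4]].

-5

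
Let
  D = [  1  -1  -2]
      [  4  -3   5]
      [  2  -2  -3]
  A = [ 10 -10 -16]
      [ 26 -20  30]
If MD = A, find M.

M = [[2, 0, 4], [-6, 6, 4]]

Since D sits to the right of M, M = AD⁻¹.
det D = 1; the adjugate gives D⁻¹ = [[19, 1, -11], [22, 1, -13], [-2, 0, 1]].
M = AD⁻¹ = [[10, -10, -16], [26, -20, 30]] · [[19, 1, -11], [22, 1, -13], [-2, 0, 1]] = [[2, 0, 4], [-6, 6, 4]].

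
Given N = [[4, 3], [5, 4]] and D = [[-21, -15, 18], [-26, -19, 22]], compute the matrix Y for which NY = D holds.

Y = [[-6, -3, 6], [1, -1, -2]]

Since N multiplies Y on the left, Y = N⁻¹D.
det N = 1; the adjugate gives N⁻¹ = [[4, -3], [-5, 4]].
Y = N⁻¹D = [[4, -3], [-5, 4]] · [[-21, -15, 18], [-26, -19, 22]] = [[-6, -3, 6], [1, -1, -2]].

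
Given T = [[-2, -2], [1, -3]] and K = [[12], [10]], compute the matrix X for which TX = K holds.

X = [[-2], [-4]]

Left-multiplying both sides by T⁻¹ gives X = T⁻¹K.
T has determinant 8; T⁻¹ = [[-3/8, 1/4], [-1/8, -1/4]].
X = T⁻¹K = [[-3/8, 1/4], [-1/8, -1/4]] · [[12], [10]] = [[-2], [-4]].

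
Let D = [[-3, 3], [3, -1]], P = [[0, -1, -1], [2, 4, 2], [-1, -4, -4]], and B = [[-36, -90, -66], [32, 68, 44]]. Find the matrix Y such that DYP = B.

Left-multiply by D⁻¹ and right-multiply by P⁻¹: Y = D⁻¹BP⁻¹.
det D = -6, so D⁻¹ = [[1/6, 1/2], [1/2, 1/2]].
det P = -2, so P⁻¹ = [[4, 0, -1], [-3, 1/2, 1], [2, -1/2, -1]].
D⁻¹B = [[10, 19, 11], [-2, -11, -11]].
Y = (D⁻¹B)P⁻¹ = [[5, 4, -2], [3, 0, 2]].

Y = [[5, 4, -2], [3, 0, 2]]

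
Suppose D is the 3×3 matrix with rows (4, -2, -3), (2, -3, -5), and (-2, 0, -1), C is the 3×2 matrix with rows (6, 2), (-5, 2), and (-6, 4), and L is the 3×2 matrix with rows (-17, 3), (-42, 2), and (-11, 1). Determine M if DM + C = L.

DM = L − C = [[-23, 1], [-37, 0], [-5, -3]].
D is on the left of M, so left-multiply by D⁻¹: M = D⁻¹(L − C).
det D = 6; the adjugate gives D⁻¹ = [[1/2, -1/3, 1/6], [2, -5/3, 7/3], [-1, 2/3, -4/3]].
M = D⁻¹(L − C) = [[0, 0], [4, -5], [5, 3]].

M = [[0, 0], [4, -5], [5, 3]]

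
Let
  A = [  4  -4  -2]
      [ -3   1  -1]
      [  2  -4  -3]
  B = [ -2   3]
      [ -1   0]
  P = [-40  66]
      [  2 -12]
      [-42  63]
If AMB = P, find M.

M = A⁻¹PB⁻¹ (apply A⁻¹ on the left and B⁻¹ on the right).
det A = -4; the adjugate gives A⁻¹ = [[7/4, 1, -3/2], [11/4, 2, -5/2], [-5/2, -2, 2]].
B has determinant 3; B⁻¹ = [[0, -1], [1/3, -2/3]].
A⁻¹P = [[-5, 9], [-1, 0], [12, -15]].
M = (A⁻¹P)B⁻¹ = [[3, -1], [0, 1], [-5, -2]].

M = [[3, -1], [0, 1], [-5, -2]]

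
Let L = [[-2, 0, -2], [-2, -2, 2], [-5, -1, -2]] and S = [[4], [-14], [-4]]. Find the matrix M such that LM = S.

Left-multiplying both sides by L⁻¹ gives M = L⁻¹S.
det L = 4, so L⁻¹ = [[3/2, 1/2, -1], [-7/2, -3/2, 2], [-2, -1/2, 1]].
M = L⁻¹S = [[3/2, 1/2, -1], [-7/2, -3/2, 2], [-2, -1/2, 1]] · [[4], [-14], [-4]] = [[3], [-1], [-5]].

M = [[3], [-1], [-5]]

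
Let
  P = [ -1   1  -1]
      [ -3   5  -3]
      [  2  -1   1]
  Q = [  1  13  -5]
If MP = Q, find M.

M = [[-1, 4, 6]]

Since P sits to the right of M, M = QP⁻¹.
P has determinant 2; P⁻¹ = [[1, 0, 1], [-3/2, 1/2, 0], [-7/2, 1/2, -1]].
M = QP⁻¹ = [[1, 13, -5]] · [[1, 0, 1], [-3/2, 1/2, 0], [-7/2, 1/2, -1]] = [[-1, 4, 6]].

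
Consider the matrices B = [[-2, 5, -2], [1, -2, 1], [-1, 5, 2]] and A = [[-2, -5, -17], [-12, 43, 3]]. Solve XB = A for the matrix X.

B is on the right of X, so right-multiply by B⁻¹: X = AB⁻¹.
det B = -3; the adjugate gives B⁻¹ = [[3, 20/3, -1/3], [1, 2, 0], [-1, -5/3, 1/3]].
X = AB⁻¹ = [[-2, -5, -17], [-12, 43, 3]] · [[3, 20/3, -1/3], [1, 2, 0], [-1, -5/3, 1/3]] = [[6, 5, -5], [4, 1, 5]].

X = [[6, 5, -5], [4, 1, 5]]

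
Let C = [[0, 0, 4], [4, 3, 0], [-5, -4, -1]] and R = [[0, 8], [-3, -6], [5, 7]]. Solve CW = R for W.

Left-multiplying both sides by C⁻¹ gives W = C⁻¹R.
det C = -4; the adjugate gives C⁻¹ = [[3/4, 4, 3], [-1, -5, -4], [1/4, 0, 0]].
W = C⁻¹R = [[3/4, 4, 3], [-1, -5, -4], [1/4, 0, 0]] · [[0, 8], [-3, -6], [5, 7]] = [[3, 3], [-5, -6], [0, 2]].

W = [[3, 3], [-5, -6], [0, 2]]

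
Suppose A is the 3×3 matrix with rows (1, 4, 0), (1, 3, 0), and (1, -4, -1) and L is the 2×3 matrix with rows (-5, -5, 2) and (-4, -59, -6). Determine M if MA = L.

M = [[-4, 1, -2], [-5, -5, 6]]

A is on the right of M, so right-multiply by A⁻¹: M = LA⁻¹.
det A = 1; the adjugate gives A⁻¹ = [[-3, 4, 0], [1, -1, 0], [-7, 8, -1]].
M = LA⁻¹ = [[-5, -5, 2], [-4, -59, -6]] · [[-3, 4, 0], [1, -1, 0], [-7, 8, -1]] = [[-4, 1, -2], [-5, -5, 6]].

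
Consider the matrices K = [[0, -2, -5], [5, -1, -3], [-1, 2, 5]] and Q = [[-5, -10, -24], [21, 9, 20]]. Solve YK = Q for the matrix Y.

Y = [[1, -2, -5], [-3, 5, 4]]

K is on the right of Y, so right-multiply by K⁻¹: Y = QK⁻¹.
det K = -1; the adjugate gives K⁻¹ = [[-1, 0, -1], [22, 5, 25], [-9, -2, -10]].
Y = QK⁻¹ = [[-5, -10, -24], [21, 9, 20]] · [[-1, 0, -1], [22, 5, 25], [-9, -2, -10]] = [[1, -2, -5], [-3, 5, 4]].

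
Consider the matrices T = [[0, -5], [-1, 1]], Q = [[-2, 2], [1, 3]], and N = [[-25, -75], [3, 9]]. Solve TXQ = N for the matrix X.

X = T⁻¹NQ⁻¹ (apply T⁻¹ on the left and Q⁻¹ on the right).
T has determinant -5; T⁻¹ = [[-1/5, -1], [-1/5, 0]].
Q has determinant -8; Q⁻¹ = [[-3/8, 1/4], [1/8, 1/4]].
T⁻¹N = [[2, 6], [5, 15]].
X = (T⁻¹N)Q⁻¹ = [[0, 2], [0, 5]].

X = [[0, 2], [0, 5]]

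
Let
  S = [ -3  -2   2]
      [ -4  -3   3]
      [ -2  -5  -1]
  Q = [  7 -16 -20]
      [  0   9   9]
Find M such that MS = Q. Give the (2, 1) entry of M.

-6

S is on the right of M, so right-multiply by S⁻¹: M = QS⁻¹.
det S = -6; the adjugate gives S⁻¹ = [[-3, 2, 0], [5/3, -7/6, -1/6], [-7/3, 11/6, -1/6]].
M = QS⁻¹ = [[7, -16, -20], [0, 9, 9]] · [[-3, 2, 0], [5/3, -7/6, -1/6], [-7/3, 11/6, -1/6]] = [[-1, -4, 6], [-6, 6, -3]].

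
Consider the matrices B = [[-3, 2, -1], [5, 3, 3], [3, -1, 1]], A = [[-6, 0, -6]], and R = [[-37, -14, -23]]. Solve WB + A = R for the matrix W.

WB = R − A = [[-31, -14, -17]].
B is on the right of W, so right-multiply by B⁻¹: W = (R − A)B⁻¹.
B has determinant 4; B⁻¹ = [[3/2, -1/4, 9/4], [1, 0, 1], [-7/2, 3/4, -19/4]].
W = (R − A)B⁻¹ = [[-1, -5, -3]].

W = [[-1, -5, -3]]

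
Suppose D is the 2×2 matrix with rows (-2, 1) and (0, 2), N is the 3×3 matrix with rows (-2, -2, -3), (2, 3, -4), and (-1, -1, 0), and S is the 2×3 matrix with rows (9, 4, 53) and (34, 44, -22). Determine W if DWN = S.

W = [[4, 5, -2], [-3, 5, -1]]

W = D⁻¹SN⁻¹ (apply D⁻¹ on the left and N⁻¹ on the right).
det D = -4, so D⁻¹ = [[-1/2, 1/4], [0, 1/2]].
det N = -3; the adjugate gives N⁻¹ = [[4/3, -1, -17/3], [-4/3, 1, 14/3], [-1/3, 0, 2/3]].
D⁻¹S = [[4, 9, -32], [17, 22, -11]].
W = (D⁻¹S)N⁻¹ = [[4, 5, -2], [-3, 5, -1]].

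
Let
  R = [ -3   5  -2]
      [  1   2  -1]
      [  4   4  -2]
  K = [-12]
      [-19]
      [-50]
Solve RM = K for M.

M = [[-6], [-4], [5]]

R is on the left of M, so left-multiply by R⁻¹: M = R⁻¹K.
det R = -2; the adjugate gives R⁻¹ = [[0, -1, 1/2], [1, -7, 5/2], [2, -16, 11/2]].
M = R⁻¹K = [[0, -1, 1/2], [1, -7, 5/2], [2, -16, 11/2]] · [[-12], [-19], [-50]] = [[-6], [-4], [5]].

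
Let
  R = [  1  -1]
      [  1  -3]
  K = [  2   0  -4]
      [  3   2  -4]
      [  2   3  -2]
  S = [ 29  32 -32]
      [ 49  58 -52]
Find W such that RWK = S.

W = [[-1, 5, 3], [1, -2, -3]]

W = R⁻¹SK⁻¹ (apply R⁻¹ on the left and K⁻¹ on the right).
det R = -2, so R⁻¹ = [[3/2, -1/2], [1/2, -1/2]].
det K = -4; the adjugate gives K⁻¹ = [[-2, 3, -2], [1/2, -1, 1], [-5/4, 3/2, -1]].
R⁻¹S = [[19, 19, -22], [-10, -13, 10]].
W = (R⁻¹S)K⁻¹ = [[-1, 5, 3], [1, -2, -3]].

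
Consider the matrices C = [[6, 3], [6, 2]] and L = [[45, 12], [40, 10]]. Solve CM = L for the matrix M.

Left-multiplying both sides by C⁻¹ gives M = C⁻¹L.
C has determinant -6; C⁻¹ = [[-1/3, 1/2], [1, -1]].
M = C⁻¹L = [[-1/3, 1/2], [1, -1]] · [[45, 12], [40, 10]] = [[5, 1], [5, 2]].

M = [[5, 1], [5, 2]]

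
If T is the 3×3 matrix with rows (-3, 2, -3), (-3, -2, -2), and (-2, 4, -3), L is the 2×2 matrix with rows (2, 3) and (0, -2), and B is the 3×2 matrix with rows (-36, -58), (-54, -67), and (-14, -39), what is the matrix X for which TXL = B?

X = [[5, 5], [3, 1], [3, -5]]

Isolating X: multiply by T⁻¹ from the left and L⁻¹ from the right, so X = T⁻¹BL⁻¹.
det T = -4, so T⁻¹ = [[-7/2, 3/2, 5/2], [5/4, -3/4, -3/4], [4, -2, -3]].
det L = -4, so L⁻¹ = [[1/2, 3/4], [0, -1/2]].
T⁻¹B = [[10, 5], [6, 7], [6, 19]].
X = (T⁻¹B)L⁻¹ = [[5, 5], [3, 1], [3, -5]].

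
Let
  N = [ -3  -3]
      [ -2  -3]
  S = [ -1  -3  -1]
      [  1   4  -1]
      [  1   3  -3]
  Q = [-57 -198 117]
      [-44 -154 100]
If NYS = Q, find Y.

Isolating Y: multiply by N⁻¹ from the left and S⁻¹ from the right, so Y = N⁻¹QS⁻¹.
det N = 3; the adjugate gives N⁻¹ = [[-1, 1], [2/3, -1]].
det S = 4, so S⁻¹ = [[-9/4, -3, 7/4], [1/2, 1, -1/2], [-1/4, 0, -1/4]].
N⁻¹Q = [[13, 44, -17], [6, 22, -22]].
Y = (N⁻¹Q)S⁻¹ = [[-3, 5, 5], [3, 4, 5]].

Y = [[-3, 5, 5], [3, 4, 5]]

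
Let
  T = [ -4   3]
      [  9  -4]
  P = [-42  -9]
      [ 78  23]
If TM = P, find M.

Since T multiplies M on the left, M = T⁻¹P.
det T = -11; the adjugate gives T⁻¹ = [[4/11, 3/11], [9/11, 4/11]].
M = T⁻¹P = [[4/11, 3/11], [9/11, 4/11]] · [[-42, -9], [78, 23]] = [[6, 3], [-6, 1]].

M = [[6, 3], [-6, 1]]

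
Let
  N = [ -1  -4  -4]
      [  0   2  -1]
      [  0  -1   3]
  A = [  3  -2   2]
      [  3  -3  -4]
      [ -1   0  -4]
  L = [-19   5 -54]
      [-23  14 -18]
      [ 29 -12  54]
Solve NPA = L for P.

Left-multiply by N⁻¹ and right-multiply by A⁻¹: P = N⁻¹LA⁻¹.
det N = -5, so N⁻¹ = [[-1, -16/5, -12/5], [0, 3/5, 1/5], [0, 1/5, 2/5]].
A has determinant -2; A⁻¹ = [[-6, 4, -7], [-8, 5, -9], [3/2, -1, 3/2]].
N⁻¹L = [[23, -21, -18], [-8, 6, 0], [7, -2, 18]].
P = (N⁻¹L)A⁻¹ = [[3, 5, 1], [0, -2, 2], [1, 0, -4]].

P = [[3, 5, 1], [0, -2, 2], [1, 0, -4]]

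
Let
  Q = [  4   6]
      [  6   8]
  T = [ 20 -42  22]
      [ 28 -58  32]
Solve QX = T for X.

X = [[2, -3, 4], [2, -5, 1]]

Since Q multiplies X on the left, X = Q⁻¹T.
Q has determinant -4; Q⁻¹ = [[-2, 3/2], [3/2, -1]].
X = Q⁻¹T = [[-2, 3/2], [3/2, -1]] · [[20, -42, 22], [28, -58, 32]] = [[2, -3, 4], [2, -5, 1]].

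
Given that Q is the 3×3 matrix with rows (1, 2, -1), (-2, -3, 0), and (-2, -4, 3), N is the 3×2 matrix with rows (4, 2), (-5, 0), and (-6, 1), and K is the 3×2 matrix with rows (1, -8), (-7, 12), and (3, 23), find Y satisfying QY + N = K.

Y = [[4, 0], [-2, -4], [3, 2]]

QY = K − N = [[-3, -10], [-2, 12], [9, 22]].
Q is on the left of Y, so left-multiply by Q⁻¹: Y = Q⁻¹(K − N).
Q has determinant 1; Q⁻¹ = [[-9, -2, -3], [6, 1, 2], [2, 0, 1]].
Y = Q⁻¹(K − N) = [[4, 0], [-2, -4], [3, 2]].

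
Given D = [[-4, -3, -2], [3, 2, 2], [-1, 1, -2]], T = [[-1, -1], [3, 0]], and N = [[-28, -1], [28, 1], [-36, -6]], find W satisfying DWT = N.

Isolating W: multiply by D⁻¹ from the left and T⁻¹ from the right, so W = D⁻¹NT⁻¹.
det D = 2, so D⁻¹ = [[-3, -4, -1], [2, 3, 1], [5/2, 7/2, 1/2]].
det T = 3, so T⁻¹ = [[0, 1/3], [-1, -1/3]].
D⁻¹N = [[8, 5], [-8, -5], [10, -2]].
W = (D⁻¹N)T⁻¹ = [[-5, 1], [5, -1], [2, 4]].

W = [[-5, 1], [5, -1], [2, 4]]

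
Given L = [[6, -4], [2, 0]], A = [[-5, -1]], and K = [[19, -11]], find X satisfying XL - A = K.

X = [[3, -2]]

XL = K + A = [[14, -12]].
L is on the right of X, so right-multiply by L⁻¹: X = (K + A)L⁻¹.
det L = 8; the adjugate gives L⁻¹ = [[0, 1/2], [-1/4, 3/4]].
X = (K + A)L⁻¹ = [[3, -2]].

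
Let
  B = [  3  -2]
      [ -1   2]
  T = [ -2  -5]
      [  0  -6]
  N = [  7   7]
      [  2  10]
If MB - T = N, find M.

MB = N + T = [[5, 2], [2, 4]].
B is on the right of M, so right-multiply by B⁻¹: M = (N + T)B⁻¹.
B has determinant 4; B⁻¹ = [[1/2, 1/2], [1/4, 3/4]].
M = (N + T)B⁻¹ = [[3, 4], [2, 4]].

M = [[3, 4], [2, 4]]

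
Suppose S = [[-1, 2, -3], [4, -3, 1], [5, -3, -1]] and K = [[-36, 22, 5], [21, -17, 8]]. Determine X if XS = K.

X = [[-1, -3, -5], [-1, 5, 0]]

S is on the right of X, so right-multiply by S⁻¹: X = KS⁻¹.
det S = 3; the adjugate gives S⁻¹ = [[2, 11/3, -7/3], [3, 16/3, -11/3], [1, 7/3, -5/3]].
X = KS⁻¹ = [[-36, 22, 5], [21, -17, 8]] · [[2, 11/3, -7/3], [3, 16/3, -11/3], [1, 7/3, -5/3]] = [[-1, -3, -5], [-1, 5, 0]].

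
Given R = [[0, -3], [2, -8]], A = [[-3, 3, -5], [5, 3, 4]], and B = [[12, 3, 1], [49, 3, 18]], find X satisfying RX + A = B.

X = [[2, 0, -1], [-5, 0, -2]]

RX = B − A = [[15, 0, 6], [44, 0, 14]].
Left-multiplying both sides by R⁻¹ gives X = R⁻¹(B − A).
det R = 6, so R⁻¹ = [[-4/3, 1/2], [-1/3, 0]].
X = R⁻¹(B − A) = [[2, 0, -1], [-5, 0, -2]].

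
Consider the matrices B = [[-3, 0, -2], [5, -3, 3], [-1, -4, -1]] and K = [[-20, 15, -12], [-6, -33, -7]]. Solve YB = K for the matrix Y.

B is on the right of Y, so right-multiply by B⁻¹: Y = KB⁻¹.
det B = 1; the adjugate gives B⁻¹ = [[15, 8, -6], [2, 1, -1], [-23, -12, 9]].
Y = KB⁻¹ = [[-20, 15, -12], [-6, -33, -7]] · [[15, 8, -6], [2, 1, -1], [-23, -12, 9]] = [[6, -1, -3], [5, 3, 6]].

Y = [[6, -1, -3], [5, 3, 6]]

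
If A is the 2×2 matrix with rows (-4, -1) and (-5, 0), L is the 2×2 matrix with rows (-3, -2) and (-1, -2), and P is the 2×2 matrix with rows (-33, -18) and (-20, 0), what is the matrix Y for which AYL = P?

Y = [[-2, 2], [-4, -5]]

Y = A⁻¹PL⁻¹ (apply A⁻¹ on the left and L⁻¹ on the right).
A has determinant -5; A⁻¹ = [[0, -1/5], [-1, 4/5]].
det L = 4, so L⁻¹ = [[-1/2, 1/2], [1/4, -3/4]].
A⁻¹P = [[4, 0], [17, 18]].
Y = (A⁻¹P)L⁻¹ = [[-2, 2], [-4, -5]].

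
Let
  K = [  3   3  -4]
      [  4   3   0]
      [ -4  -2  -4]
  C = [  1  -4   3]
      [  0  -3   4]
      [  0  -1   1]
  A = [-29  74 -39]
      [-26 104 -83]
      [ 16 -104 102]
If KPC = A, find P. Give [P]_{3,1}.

2

P = K⁻¹AC⁻¹ (apply K⁻¹ on the left and C⁻¹ on the right).
K has determinant -4; K⁻¹ = [[3, -5, -3], [-4, 7, 4], [-1, 3/2, 3/4]].
det C = 1, so C⁻¹ = [[1, 1, -7], [0, 1, -4], [0, 1, -3]].
K⁻¹A = [[-5, 14, -8], [-2, 16, -17], [2, 4, -9]].
P = (K⁻¹A)C⁻¹ = [[-5, 1, 3], [-2, -3, 1], [2, -3, -3]].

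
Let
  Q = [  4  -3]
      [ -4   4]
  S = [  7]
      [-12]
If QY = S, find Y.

Left-multiplying both sides by Q⁻¹ gives Y = Q⁻¹S.
det Q = 4; the adjugate gives Q⁻¹ = [[1, 3/4], [1, 1]].
Y = Q⁻¹S = [[1, 3/4], [1, 1]] · [[7], [-12]] = [[-2], [-5]].

Y = [[-2], [-5]]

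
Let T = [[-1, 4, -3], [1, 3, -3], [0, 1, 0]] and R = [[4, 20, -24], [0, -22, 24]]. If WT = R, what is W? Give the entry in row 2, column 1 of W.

Right-multiplying both sides by T⁻¹ gives W = RT⁻¹.
T has determinant -6; T⁻¹ = [[-1/2, 1/2, 1/2], [0, 0, 1], [-1/6, -1/6, 7/6]].
W = RT⁻¹ = [[4, 20, -24], [0, -22, 24]] · [[-1/2, 1/2, 1/2], [0, 0, 1], [-1/6, -1/6, 7/6]] = [[2, 6, -6], [-4, -4, 6]].

-4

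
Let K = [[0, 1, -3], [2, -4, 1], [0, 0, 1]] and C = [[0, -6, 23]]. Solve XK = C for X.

X = [[-6, 0, 5]]

K is on the right of X, so right-multiply by K⁻¹: X = CK⁻¹.
det K = -2, so K⁻¹ = [[2, 1/2, 11/2], [1, 0, 3], [0, 0, 1]].
X = CK⁻¹ = [[0, -6, 23]] · [[2, 1/2, 11/2], [1, 0, 3], [0, 0, 1]] = [[-6, 0, 5]].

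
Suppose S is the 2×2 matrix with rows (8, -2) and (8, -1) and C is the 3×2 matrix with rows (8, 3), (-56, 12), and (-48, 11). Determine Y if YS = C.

S is on the right of Y, so right-multiply by S⁻¹: Y = CS⁻¹.
det S = 8; the adjugate gives S⁻¹ = [[-1/8, 1/4], [-1, 1]].
Y = CS⁻¹ = [[8, 3], [-56, 12], [-48, 11]] · [[-1/8, 1/4], [-1, 1]] = [[-4, 5], [-5, -2], [-5, -1]].

Y = [[-4, 5], [-5, -2], [-5, -1]]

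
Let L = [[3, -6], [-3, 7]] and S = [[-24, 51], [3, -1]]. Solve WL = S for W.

W = [[-5, 3], [6, 5]]

L is on the right of W, so right-multiply by L⁻¹: W = SL⁻¹.
det L = 3; the adjugate gives L⁻¹ = [[7/3, 2], [1, 1]].
W = SL⁻¹ = [[-24, 51], [3, -1]] · [[7/3, 2], [1, 1]] = [[-5, 3], [6, 5]].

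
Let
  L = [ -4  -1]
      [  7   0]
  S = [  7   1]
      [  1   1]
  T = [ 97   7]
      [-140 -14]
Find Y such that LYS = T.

Y = [[-3, 1], [-3, 4]]

Y = L⁻¹TS⁻¹ (apply L⁻¹ on the left and S⁻¹ on the right).
L has determinant 7; L⁻¹ = [[0, 1/7], [-1, -4/7]].
S has determinant 6; S⁻¹ = [[1/6, -1/6], [-1/6, 7/6]].
L⁻¹T = [[-20, -2], [-17, 1]].
Y = (L⁻¹T)S⁻¹ = [[-3, 1], [-3, 4]].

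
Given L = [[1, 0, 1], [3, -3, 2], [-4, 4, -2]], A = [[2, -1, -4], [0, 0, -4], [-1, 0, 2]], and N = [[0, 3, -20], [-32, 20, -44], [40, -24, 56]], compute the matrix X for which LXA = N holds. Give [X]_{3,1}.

-4

Left-multiply by L⁻¹ and right-multiply by A⁻¹: X = L⁻¹NA⁻¹.
det L = -2, so L⁻¹ = [[1, -2, -3/2], [1, -1, -1/2], [0, 2, 3/2]].
A has determinant -4; A⁻¹ = [[0, -1/2, -1], [-1, 0, -2], [0, -1/4, 0]].
L⁻¹N = [[4, -1, -16], [12, -5, -4], [-4, 4, -4]].
X = (L⁻¹N)A⁻¹ = [[1, 2, -2], [5, -5, -2], [-4, 3, -4]].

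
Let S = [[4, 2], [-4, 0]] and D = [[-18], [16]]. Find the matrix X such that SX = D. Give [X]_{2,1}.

-1

S is on the left of X, so left-multiply by S⁻¹: X = S⁻¹D.
S has determinant 8; S⁻¹ = [[0, -1/4], [1/2, 1/2]].
X = S⁻¹D = [[0, -1/4], [1/2, 1/2]] · [[-18], [16]] = [[-4], [-1]].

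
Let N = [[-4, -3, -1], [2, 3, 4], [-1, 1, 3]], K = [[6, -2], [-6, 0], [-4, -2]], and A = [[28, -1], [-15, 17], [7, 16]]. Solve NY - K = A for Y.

Y = [[-5, -1], [-5, 1], [1, 4]]

NY = A + K = [[34, -3], [-21, 17], [3, 14]].
Since N multiplies Y on the left, Y = N⁻¹(A + K).
det N = 5; the adjugate gives N⁻¹ = [[1, 8/5, -9/5], [-2, -13/5, 14/5], [1, 7/5, -6/5]].
Y = N⁻¹(A + K) = [[-5, -1], [-5, 1], [1, 4]].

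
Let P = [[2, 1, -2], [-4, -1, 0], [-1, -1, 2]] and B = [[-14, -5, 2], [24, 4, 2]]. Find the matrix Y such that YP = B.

Right-multiplying both sides by P⁻¹ gives Y = BP⁻¹.
P has determinant -2; P⁻¹ = [[1, 0, 1], [-4, -1, -4], [-3/2, -1/2, -1]].
Y = BP⁻¹ = [[-14, -5, 2], [24, 4, 2]] · [[1, 0, 1], [-4, -1, -4], [-3/2, -1/2, -1]] = [[3, 4, 4], [5, -5, 6]].

Y = [[3, 4, 4], [5, -5, 6]]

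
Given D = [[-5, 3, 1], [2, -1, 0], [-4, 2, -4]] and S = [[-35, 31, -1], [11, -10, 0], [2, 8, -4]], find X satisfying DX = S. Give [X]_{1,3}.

D is on the left of X, so left-multiply by D⁻¹: X = D⁻¹S.
D has determinant 4; D⁻¹ = [[1, 7/2, 1/4], [2, 6, 1/2], [0, -1/2, -1/4]].
X = D⁻¹S = [[1, 7/2, 1/4], [2, 6, 1/2], [0, -1/2, -1/4]] · [[-35, 31, -1], [11, -10, 0], [2, 8, -4]] = [[4, -2, -2], [-3, 6, -4], [-6, 3, 1]].

-2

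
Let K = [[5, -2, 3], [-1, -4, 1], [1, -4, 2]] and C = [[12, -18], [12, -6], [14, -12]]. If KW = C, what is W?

Left-multiplying both sides by K⁻¹ gives W = K⁻¹C.
det K = -2, so K⁻¹ = [[2, 4, -5], [-3/2, -7/2, 4], [-4, -9, 11]].
W = K⁻¹C = [[2, 4, -5], [-3/2, -7/2, 4], [-4, -9, 11]] · [[12, -18], [12, -6], [14, -12]] = [[2, 0], [-4, 0], [-2, -6]].

W = [[2, 0], [-4, 0], [-2, -6]]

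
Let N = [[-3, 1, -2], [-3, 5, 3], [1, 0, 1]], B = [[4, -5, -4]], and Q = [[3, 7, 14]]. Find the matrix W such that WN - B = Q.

W = [[-3, 1, 1]]

WN = Q + B = [[7, 2, 10]].
N is on the right of W, so right-multiply by N⁻¹: W = (Q + B)N⁻¹.
det N = 1; the adjugate gives N⁻¹ = [[5, -1, 13], [6, -1, 15], [-5, 1, -12]].
W = (Q + B)N⁻¹ = [[-3, 1, 1]].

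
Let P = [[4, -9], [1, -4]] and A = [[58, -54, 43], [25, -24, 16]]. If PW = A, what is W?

Left-multiplying both sides by P⁻¹ gives W = P⁻¹A.
det P = -7; the adjugate gives P⁻¹ = [[4/7, -9/7], [1/7, -4/7]].
W = P⁻¹A = [[4/7, -9/7], [1/7, -4/7]] · [[58, -54, 43], [25, -24, 16]] = [[1, 0, 4], [-6, 6, -3]].

W = [[1, 0, 4], [-6, 6, -3]]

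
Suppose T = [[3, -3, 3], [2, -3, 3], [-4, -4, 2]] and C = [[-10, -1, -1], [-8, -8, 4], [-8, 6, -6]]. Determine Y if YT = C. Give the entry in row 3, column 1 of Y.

-4

Right-multiplying both sides by T⁻¹ gives Y = CT⁻¹.
det T = 6; the adjugate gives T⁻¹ = [[1, -1, 0], [-8/3, 3, -1/2], [-10/3, 4, -1/2]].
Y = CT⁻¹ = [[-10, -1, -1], [-8, -8, 4], [-8, 6, -6]] · [[1, -1, 0], [-8/3, 3, -1/2], [-10/3, 4, -1/2]] = [[-4, 3, 1], [0, 0, 2], [-4, 2, 0]].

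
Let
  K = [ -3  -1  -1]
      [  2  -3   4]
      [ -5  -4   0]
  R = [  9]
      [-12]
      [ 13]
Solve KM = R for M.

Since K multiplies M on the left, M = K⁻¹R.
det K = -5, so K⁻¹ = [[-16/5, -4/5, 7/5], [4, 1, -2], [23/5, 7/5, -11/5]].
M = K⁻¹R = [[-16/5, -4/5, 7/5], [4, 1, -2], [23/5, 7/5, -11/5]] · [[9], [-12], [13]] = [[-1], [-2], [-4]].

M = [[-1], [-2], [-4]]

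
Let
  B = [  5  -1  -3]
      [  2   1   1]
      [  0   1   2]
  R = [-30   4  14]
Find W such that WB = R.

W = [[-6, 0, -2]]

Since B sits to the right of W, W = RB⁻¹.
B has determinant 3; B⁻¹ = [[1/3, -1/3, 2/3], [-4/3, 10/3, -11/3], [2/3, -5/3, 7/3]].
W = RB⁻¹ = [[-30, 4, 14]] · [[1/3, -1/3, 2/3], [-4/3, 10/3, -11/3], [2/3, -5/3, 7/3]] = [[-6, 0, -2]].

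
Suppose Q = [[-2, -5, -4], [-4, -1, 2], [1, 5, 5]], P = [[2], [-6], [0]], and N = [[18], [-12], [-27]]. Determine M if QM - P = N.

QM = N + P = [[20], [-18], [-27]].
Left-multiplying both sides by Q⁻¹ gives M = Q⁻¹(N + P).
det Q = -4; the adjugate gives Q⁻¹ = [[15/4, -5/4, 7/2], [-11/2, 3/2, -5], [19/4, -5/4, 9/2]].
M = Q⁻¹(N + P) = [[3], [-2], [-4]].

M = [[3], [-2], [-4]]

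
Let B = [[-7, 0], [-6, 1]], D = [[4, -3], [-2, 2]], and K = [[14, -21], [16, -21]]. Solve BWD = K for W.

W = [[1, 3], [1, 0]]

Left-multiply by B⁻¹ and right-multiply by D⁻¹: W = B⁻¹KD⁻¹.
B has determinant -7; B⁻¹ = [[-1/7, 0], [-6/7, 1]].
det D = 2, so D⁻¹ = [[1, 3/2], [1, 2]].
B⁻¹K = [[-2, 3], [4, -3]].
W = (B⁻¹K)D⁻¹ = [[1, 3], [1, 0]].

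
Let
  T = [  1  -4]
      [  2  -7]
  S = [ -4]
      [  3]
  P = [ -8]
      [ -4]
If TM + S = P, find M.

M = [[0], [1]]

TM = P − S = [[-4], [-7]].
Left-multiplying both sides by T⁻¹ gives M = T⁻¹(P − S).
det T = 1, so T⁻¹ = [[-7, 4], [-2, 1]].
M = T⁻¹(P − S) = [[0], [1]].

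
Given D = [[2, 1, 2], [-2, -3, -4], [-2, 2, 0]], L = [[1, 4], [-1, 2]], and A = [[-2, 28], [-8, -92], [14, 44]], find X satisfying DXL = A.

Left-multiply by D⁻¹ and right-multiply by L⁻¹: X = D⁻¹AL⁻¹.
D has determinant 4; D⁻¹ = [[2, 1, 1/2], [2, 1, 1], [-5/2, -3/2, -1]].
L has determinant 6; L⁻¹ = [[1/3, -2/3], [1/6, 1/6]].
D⁻¹A = [[-5, -14], [2, 8], [3, 24]].
X = (D⁻¹A)L⁻¹ = [[-4, 1], [2, 0], [5, 2]].

X = [[-4, 1], [2, 0], [5, 2]]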